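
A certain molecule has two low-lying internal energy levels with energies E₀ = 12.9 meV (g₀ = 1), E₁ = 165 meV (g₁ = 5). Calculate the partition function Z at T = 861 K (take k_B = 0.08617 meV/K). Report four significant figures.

Z = 1.381

k_BT = 0.08617 × 861 K = 74.1924 meV.
Eᵢ/kT = 0.173872, 2.22395.
Z = Σ gᵢe^(−Eᵢ/kT) = 1·e^(−0.173872) + 5·e^(−2.22395) = 0.840404 + 0.540905 = 1.38131.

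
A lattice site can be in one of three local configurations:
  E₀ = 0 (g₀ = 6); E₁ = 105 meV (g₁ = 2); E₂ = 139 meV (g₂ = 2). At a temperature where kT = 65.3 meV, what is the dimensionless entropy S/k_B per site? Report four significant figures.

2.066

Eᵢ/kT = 0, 1.60796, 2.12864.
Z = Σ gᵢe^(−Eᵢ/kT) = 6·e^(−0) + 2·e^(−1.60796) + 2·e^(−2.12864) = 6.00000 + 0.400592 + 0.237998 = 6.63859.
⟨E⟩ = Σ EᵢPᵢ = 11.3193 meV.
S/k_B = ln Z + ⟨E⟩/kT = ln(6.63859) + 11.3193/65.3 = 1.89290 + 0.173343 = 2.066.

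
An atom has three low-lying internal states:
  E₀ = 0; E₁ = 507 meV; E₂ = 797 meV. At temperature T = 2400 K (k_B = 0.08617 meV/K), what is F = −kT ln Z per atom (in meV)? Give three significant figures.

-21.1 meV

k_BT = 0.08617 × 2400 K = 206.81 meV.
Eᵢ/kT = 0, 2.4515, 3.8538.
Z = Σ e^(−Eᵢ/kT) = e^(−0) + e^(−2.4515) + e^(−3.8538) = 1.0000 + 0.086164 + 0.021199 = 1.1074.
F = −kT ln Z = −206.81 × ln(1.1074) = −206.81 × 0.10201 = -21.1 meV.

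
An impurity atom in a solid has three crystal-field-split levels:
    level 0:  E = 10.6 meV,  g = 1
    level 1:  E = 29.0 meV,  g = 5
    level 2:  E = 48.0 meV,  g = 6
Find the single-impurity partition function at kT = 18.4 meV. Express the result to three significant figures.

Eᵢ/kT = 0.57609, 1.5761, 2.6087.
Z = Σ gᵢe^(−Eᵢ/kT) = 1·e^(−0.57609) + 5·e^(−1.5761) + 6·e^(−2.6087) = 0.56209 + 1.0339 + 0.44178 = 2.0378.

Z = 2.04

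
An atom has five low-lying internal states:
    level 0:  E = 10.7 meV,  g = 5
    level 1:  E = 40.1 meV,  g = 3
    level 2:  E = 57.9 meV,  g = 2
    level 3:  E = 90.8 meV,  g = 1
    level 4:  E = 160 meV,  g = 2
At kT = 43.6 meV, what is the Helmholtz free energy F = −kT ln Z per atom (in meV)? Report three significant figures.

-76.7 meV

Eᵢ/kT = 0.24541, 0.91972, 1.3280, 2.0826, 3.6697.
Z = Σ gᵢe^(−Eᵢ/kT) = 5·e^(−0.24541) + 3·e^(−0.91972) + 2·e^(−1.3280) + 1·e^(−2.0826) + 2·e^(−3.6697) = 3.9119 + 1.1959 + 0.53001 + 0.12461 + 0.050968 = 5.8134.
F = −kT ln Z = −43.6 × ln(5.8134) = −43.6 × 1.7602 = -76.7 meV.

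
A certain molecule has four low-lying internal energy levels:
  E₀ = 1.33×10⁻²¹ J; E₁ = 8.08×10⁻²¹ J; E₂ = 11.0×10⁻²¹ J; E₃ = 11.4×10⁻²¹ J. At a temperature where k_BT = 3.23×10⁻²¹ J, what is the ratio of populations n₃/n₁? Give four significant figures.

0.3578

n₃/n₁ = exp[−(E₃−E₁)/kT] = exp(−(3.32 ×10⁻²¹ J)/(3.23 ×10⁻²¹ J)) = exp(-1.02786) = 0.3578.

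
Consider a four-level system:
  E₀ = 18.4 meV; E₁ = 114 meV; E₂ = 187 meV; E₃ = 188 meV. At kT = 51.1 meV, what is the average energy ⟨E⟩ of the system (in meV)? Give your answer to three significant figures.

40.5 meV

Eᵢ/kT = 0.36008, 2.2309, 3.6595, 3.6791.
Z = Σ e^(−Eᵢ/kT) = e^(−0.36008) + e^(−2.2309) + e^(−3.6595) + e^(−3.6791) = 0.69762 + 0.10743 + 0.025745 + 0.025246 = 0.85604.
⟨E⟩ = Σ Eᵢ e^(−Eᵢ/kT) / Z = (18.4·0.69762 + 114·0.10743 + 187·0.025745 + 188·0.025246) / 0.85604 = 40.5 meV.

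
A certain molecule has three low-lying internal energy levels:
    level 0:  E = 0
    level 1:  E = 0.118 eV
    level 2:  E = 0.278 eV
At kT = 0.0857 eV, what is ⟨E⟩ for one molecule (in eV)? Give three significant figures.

Eᵢ/kT = 0, 1.3769, 3.2439.
Z = Σ e^(−Eᵢ/kT) = e^(−0) + e^(−1.3769) + e^(−3.2439) = 1.0000 + 0.25236 + 0.039011 = 1.2914.
⟨E⟩ = Σ Eᵢ e^(−Eᵢ/kT) / Z = (0·1.0000 + 0.118·0.25236 + 0.278·0.039011) / 1.2914 = 0.0315 eV.

0.0315 eV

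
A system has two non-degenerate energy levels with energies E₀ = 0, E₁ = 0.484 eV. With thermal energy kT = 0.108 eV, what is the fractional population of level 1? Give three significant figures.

0.0112

Eᵢ/kT = 0, 4.4815.
Z = Σ e^(−Eᵢ/kT) = e^(−0) + e^(−4.4815) = 1.0000 + 0.011316 = 1.0113.
P₁ = e^(−E₁/kT) / Z = 0.011316/1.0113 = 0.0112.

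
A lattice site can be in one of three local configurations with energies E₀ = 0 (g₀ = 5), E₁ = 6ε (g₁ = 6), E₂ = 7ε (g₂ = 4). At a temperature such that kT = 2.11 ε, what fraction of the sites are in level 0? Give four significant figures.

Eᵢ/kT = 0, 2.84360, 3.31754.
Z = Σ gᵢe^(−Eᵢ/kT) = 5·e^(−0) + 6·e^(−2.84360) + 4·e^(−3.31754) = 5.00000 + 0.349294 + 0.144968 = 5.49426.
P₀ = g₀ e^(−E₀/kT) / Z = 5.00000/5.49426 = 0.9100.

0.9100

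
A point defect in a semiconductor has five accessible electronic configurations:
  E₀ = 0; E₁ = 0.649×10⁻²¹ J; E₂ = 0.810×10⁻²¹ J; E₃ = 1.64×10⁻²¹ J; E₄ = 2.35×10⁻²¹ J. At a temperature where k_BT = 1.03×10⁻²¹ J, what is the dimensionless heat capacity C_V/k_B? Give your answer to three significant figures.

Eᵢ/kT = 0, 0.63010, 0.78641, 1.5922, 2.2816.
Z = Σ e^(−Eᵢ/kT) = e^(−0) + e^(−0.63010) + e^(−0.78641) + e^(−1.5922) + e^(−2.2816) = 1.0000 + 0.53254 + 0.45548 + 0.20348 + 0.10212 = 2.2936.
⟨E⟩ = 0.56167, ⟨E²⟩ = 0.71258.
C_V/k_B = (⟨E²⟩ − ⟨E⟩²)/(kT)² = (0.71258 − 0.31547)/1.0609 = 0.374.

0.374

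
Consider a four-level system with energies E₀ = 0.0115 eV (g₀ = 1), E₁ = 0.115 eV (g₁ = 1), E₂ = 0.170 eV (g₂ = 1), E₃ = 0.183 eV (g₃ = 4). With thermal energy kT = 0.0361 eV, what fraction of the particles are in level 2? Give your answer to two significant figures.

Eᵢ/kT = 0.3186, 3.186, 4.709, 5.069.
Z = Σ gᵢe^(−Eᵢ/kT) = 1·e^(−0.3186) + 1·e^(−3.186) + 1·e^(−4.709) + 4·e^(−5.069) = 0.7272 + 0.04134 + 0.009014 + 0.02515 = 0.8027.
P₂ = g₂ e^(−E₂/kT) / Z = 0.009014/0.8027 = 0.011.

0.011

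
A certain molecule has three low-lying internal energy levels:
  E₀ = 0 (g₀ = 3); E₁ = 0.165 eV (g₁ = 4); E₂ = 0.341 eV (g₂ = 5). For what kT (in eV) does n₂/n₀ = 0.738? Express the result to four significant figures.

0.4186 eV

n₂/n₀ = (g₂/g₀) exp[−(E₂−E₀)/kT] = 0.738.
⇒ (E₂−E₀)/kT = ln((5/3)/0.738) = ln(2.25836) = 0.814639.
kT = 0.341 eV / 0.814639 = 0.4186 eV.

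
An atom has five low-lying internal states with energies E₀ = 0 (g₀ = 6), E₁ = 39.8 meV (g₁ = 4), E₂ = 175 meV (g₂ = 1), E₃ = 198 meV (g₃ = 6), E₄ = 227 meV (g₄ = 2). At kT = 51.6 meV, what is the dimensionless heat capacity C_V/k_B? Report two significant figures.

Eᵢ/kT = 0, 0.7713, 3.391, 3.837, 4.399.
Z = Σ gᵢe^(−Eᵢ/kT) = 6·e^(−0) + 4·e^(−0.7713) + 1·e^(−3.391) + 6·e^(−3.837) + 2·e^(−4.399) = 6.000 + 1.850 + 0.03367 + 0.1293 + 0.02458 = 8.038.
⟨E⟩ = 13.77 meV, ⟨E²⟩ = 1281 meV².
C_V/k_B = (⟨E²⟩ − ⟨E⟩²)/(kT)² = (1281 − 189.6)/2663 = 0.41.

0.41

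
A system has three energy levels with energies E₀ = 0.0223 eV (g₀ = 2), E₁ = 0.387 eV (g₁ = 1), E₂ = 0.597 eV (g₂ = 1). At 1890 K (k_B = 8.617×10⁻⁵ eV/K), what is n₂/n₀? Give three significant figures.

0.0147

k_BT = 8.617×10⁻⁵ × 1890 K = 0.16286 eV.
n₂/n₀ = (g₂/g₀) exp[−(E₂−E₀)/kT] = (1/2) × exp(−(0.5747 eV)/(0.16286 eV)) = (1/2) × exp(-3.5288) = 0.0147.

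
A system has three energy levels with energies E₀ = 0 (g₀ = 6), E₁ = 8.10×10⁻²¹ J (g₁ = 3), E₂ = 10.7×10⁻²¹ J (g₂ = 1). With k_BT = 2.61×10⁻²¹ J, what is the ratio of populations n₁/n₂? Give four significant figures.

8.124

n₁/n₂ = (g₁/g₂) exp[−(E₁−E₂)/kT] = (3/1) × exp(−(-2.60 ×10⁻²¹ J)/(2.61 ×10⁻²¹ J)) = (3/1) × exp(0.996169) = 8.124.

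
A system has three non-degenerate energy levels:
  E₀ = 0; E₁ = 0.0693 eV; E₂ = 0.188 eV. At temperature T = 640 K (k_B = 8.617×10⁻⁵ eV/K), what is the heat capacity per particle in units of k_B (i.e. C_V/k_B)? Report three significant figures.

0.505

k_BT = 8.617×10⁻⁵ × 640 K = 0.055149 eV.
Eᵢ/kT = 0, 1.2566, 3.4089.
Z = Σ e^(−Eᵢ/kT) = e^(−0) + e^(−1.2566) + e^(−3.4089) = 1.0000 + 0.28462 + 0.033078 = 1.3177.
⟨E⟩ = 0.019688 eV, ⟨E²⟩ = 0.0019246 eV².
C_V/k_B = (⟨E²⟩ − ⟨E⟩²)/(kT)² = (0.0019246 − 0.00038762)/0.0030414 = 0.505.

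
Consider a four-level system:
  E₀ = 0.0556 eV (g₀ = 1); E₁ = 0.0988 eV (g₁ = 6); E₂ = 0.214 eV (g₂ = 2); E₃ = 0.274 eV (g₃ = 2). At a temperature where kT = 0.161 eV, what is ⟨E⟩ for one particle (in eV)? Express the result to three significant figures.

Eᵢ/kT = 0.34534, 0.61366, 1.3292, 1.7019.
Z = Σ gᵢe^(−Eᵢ/kT) = 1·e^(−0.34534) + 6·e^(−0.61366) + 2·e^(−1.3292) + 2·e^(−1.7019) = 0.70798 + 3.2482 + 0.52938 + 0.36467 = 4.8502.
⟨E⟩ = Σ Eᵢ gᵢe^(−Eᵢ/kT) / Z = (0.0556·0.70798 + 0.0988·3.2482 + 0.214·0.52938 + 0.274·0.36467) / 4.8502 = 0.118 eV.

0.118 eV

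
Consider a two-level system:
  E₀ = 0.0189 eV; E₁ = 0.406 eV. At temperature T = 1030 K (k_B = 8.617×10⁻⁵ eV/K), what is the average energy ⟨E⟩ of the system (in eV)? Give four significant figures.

k_BT = 8.617×10⁻⁵ × 1030 K = 0.0887551 eV.
Eᵢ/kT = 0.212946, 4.57439.
Z = Σ e^(−Eᵢ/kT) = e^(−0.212946) + e^(−4.57439) = 0.808200 + 0.0103126 = 0.818513.
⟨E⟩ = Σ Eᵢ e^(−Eᵢ/kT) / Z = (0.0189·0.808200 + 0.406·0.0103126) / 0.818513 = 0.02378 eV.

0.02378 eV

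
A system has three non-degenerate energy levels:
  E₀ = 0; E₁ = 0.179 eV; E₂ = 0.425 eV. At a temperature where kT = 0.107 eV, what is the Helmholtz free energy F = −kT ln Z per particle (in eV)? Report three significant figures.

Eᵢ/kT = 0, 1.6729, 3.9720.
Z = Σ e^(−Eᵢ/kT) = e^(−0) + e^(−1.6729) + e^(−3.9720) = 1.0000 + 0.18770 + 0.018836 = 1.2065.
F = −kT ln Z = −0.107 × ln(1.2065) = −0.107 × 0.18772 = -0.0201 eV.

-0.0201 eV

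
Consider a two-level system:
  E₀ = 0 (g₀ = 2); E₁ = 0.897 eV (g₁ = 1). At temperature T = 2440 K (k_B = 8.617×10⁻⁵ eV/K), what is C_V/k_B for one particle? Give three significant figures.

0.126

k_BT = 8.617×10⁻⁵ × 2440 K = 0.21025 eV.
Eᵢ/kT = 0, 4.2663.
Z = Σ gᵢe^(−Eᵢ/kT) = 2·e^(−0) + 1·e^(−4.2663) = 2.0000 + 0.014034 = 2.0140.
⟨E⟩ = 0.0062505 eV, ⟨E²⟩ = 0.0056067 eV².
C_V/k_B = (⟨E²⟩ − ⟨E⟩²)/(kT)² = (0.0056067 − 0.000039069)/0.044205 = 0.126.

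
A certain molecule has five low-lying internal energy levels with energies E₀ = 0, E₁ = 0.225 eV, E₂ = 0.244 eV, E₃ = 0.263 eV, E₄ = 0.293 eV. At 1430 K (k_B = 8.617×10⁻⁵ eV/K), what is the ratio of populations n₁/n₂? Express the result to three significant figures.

k_BT = 8.617×10⁻⁵ × 1430 K = 0.12322 eV.
n₁/n₂ = exp[−(E₁−E₂)/kT] = exp(−(-0.019 eV)/(0.12322 eV)) = exp(0.15420) = 1.17.

1.17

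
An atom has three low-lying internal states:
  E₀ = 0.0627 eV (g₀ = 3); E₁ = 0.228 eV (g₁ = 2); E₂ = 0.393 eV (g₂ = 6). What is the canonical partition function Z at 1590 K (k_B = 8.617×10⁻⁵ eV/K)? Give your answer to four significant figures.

k_BT = 8.617×10⁻⁵ × 1590 K = 0.137010 eV.
Eᵢ/kT = 0.457631, 1.66411, 2.86840.
Z = Σ gᵢe^(−Eᵢ/kT) = 3·e^(−0.457631) + 2·e^(−1.66411) + 6·e^(−2.86840) = 1.89834 + 0.378718 + 0.340738 = 2.61780.

Z = 2.618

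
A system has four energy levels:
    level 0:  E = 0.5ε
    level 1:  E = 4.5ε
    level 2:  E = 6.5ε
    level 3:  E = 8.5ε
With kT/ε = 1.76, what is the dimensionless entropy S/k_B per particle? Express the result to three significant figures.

0.482

Eᵢ/kT = 0.28409, 2.5568, 3.6932, 4.8295.
Z = Σ e^(−Eᵢ/kT) = e^(−0.28409) + e^(−2.5568) + e^(−3.6932) + e^(−4.8295) = 0.75270 + 0.077553 + 0.024892 + 0.0079905 = 0.86314.
⟨E⟩ = Σ EᵢPᵢ = 1.1065 ε.
S/k_B = ln Z + ⟨E⟩/kT = ln(0.86314) + 1.1065/1.76 = -0.14718 + 0.62869 = 0.482.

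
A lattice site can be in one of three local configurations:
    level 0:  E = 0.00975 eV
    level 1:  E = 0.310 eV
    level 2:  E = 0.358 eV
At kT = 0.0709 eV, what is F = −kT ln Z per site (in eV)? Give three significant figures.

0.00822 eV

Eᵢ/kT = 0.13752, 4.3724, 5.0494.
Z = Σ e^(−Eᵢ/kT) = e^(−0.13752) + e^(−4.3724) + e^(−5.0494) = 0.87152 + 0.012621 + 0.0064132 = 0.89055.
F = −kT ln Z = −0.0709 × ln(0.89055) = −0.0709 × -0.11592 = 0.00822 eV.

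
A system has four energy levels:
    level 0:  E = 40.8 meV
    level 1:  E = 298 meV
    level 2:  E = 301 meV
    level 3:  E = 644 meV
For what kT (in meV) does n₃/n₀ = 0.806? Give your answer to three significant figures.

2800 meV

n₃/n₀ = exp[−(E₃−E₀)/kT] = 0.806.
⇒ (E₃−E₀)/kT = ln(1/0.806) = ln(1.2407) = 0.21568.
kT = 603.2 meV / 0.21568 = 2800 meV.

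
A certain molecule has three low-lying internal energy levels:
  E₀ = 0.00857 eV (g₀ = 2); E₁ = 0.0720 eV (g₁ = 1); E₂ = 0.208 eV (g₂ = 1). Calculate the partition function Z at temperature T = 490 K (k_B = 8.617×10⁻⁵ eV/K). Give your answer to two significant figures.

Z = 1.8

k_BT = 8.617×10⁻⁵ × 490 K = 0.04222 eV.
Eᵢ/kT = 0.2030, 1.705, 4.927.
Z = Σ gᵢe^(−Eᵢ/kT) = 2·e^(−0.2030) + 1·e^(−1.705) + 1·e^(−4.927) = 1.633 + 0.1818 + 0.007248 = 1.822.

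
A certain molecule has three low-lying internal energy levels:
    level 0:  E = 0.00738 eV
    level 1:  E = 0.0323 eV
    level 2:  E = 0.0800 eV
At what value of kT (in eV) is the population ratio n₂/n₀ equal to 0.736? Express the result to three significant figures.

n₂/n₀ = exp[−(E₂−E₀)/kT] = 0.736.
⇒ (E₂−E₀)/kT = ln(1/0.736) = ln(1.3587) = 0.30653.
kT = 0.07262 eV / 0.30653 = 0.237 eV.

0.237 eV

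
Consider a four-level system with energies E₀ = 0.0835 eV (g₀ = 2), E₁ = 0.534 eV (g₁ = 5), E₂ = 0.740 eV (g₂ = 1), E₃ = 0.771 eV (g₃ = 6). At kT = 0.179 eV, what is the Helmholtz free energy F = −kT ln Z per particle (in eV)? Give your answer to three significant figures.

-0.0846 eV

Eᵢ/kT = 0.46648, 2.9832, 4.1341, 4.3073.
Z = Σ gᵢe^(−Eᵢ/kT) = 2·e^(−0.46648) + 5·e^(−2.9832) + 1·e^(−4.1341) + 6·e^(−4.3073) = 1.2544 + 0.25315 + 0.016017 + 0.080819 = 1.6044.
F = −kT ln Z = −0.179 × ln(1.6044) = −0.179 × 0.47275 = -0.0846 eV.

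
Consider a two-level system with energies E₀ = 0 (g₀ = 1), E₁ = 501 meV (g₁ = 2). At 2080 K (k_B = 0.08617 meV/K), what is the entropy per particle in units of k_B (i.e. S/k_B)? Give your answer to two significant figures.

0.42

k_BT = 0.08617 × 2080 K = 179.2 meV.
Eᵢ/kT = 0, 2.796.
Z = Σ gᵢe^(−Eᵢ/kT) = 1·e^(−0) + 2·e^(−2.796) = 1.000 + 0.1221 = 1.122.
⟨E⟩ = Σ EᵢPᵢ = 54.52 meV.
S/k_B = ln Z + ⟨E⟩/kT = ln(1.122) + 54.52/179.2 = 0.1151 + 0.3042 = 0.42.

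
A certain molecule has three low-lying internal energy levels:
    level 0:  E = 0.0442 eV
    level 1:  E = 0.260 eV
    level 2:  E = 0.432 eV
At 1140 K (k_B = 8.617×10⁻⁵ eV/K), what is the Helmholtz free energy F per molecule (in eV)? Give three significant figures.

k_BT = 8.617×10⁻⁵ × 1140 K = 0.098234 eV.
Eᵢ/kT = 0.44995, 2.6467, 4.3977.
Z = Σ e^(−Eᵢ/kT) = e^(−0.44995) + e^(−2.6467) + e^(−4.3977) = 0.63766 + 0.070885 + 0.012306 = 0.72085.
F = −kT ln Z = −0.098234 × ln(0.72085) = −0.098234 × -0.32732 = 0.0322 eV.

0.0322 eV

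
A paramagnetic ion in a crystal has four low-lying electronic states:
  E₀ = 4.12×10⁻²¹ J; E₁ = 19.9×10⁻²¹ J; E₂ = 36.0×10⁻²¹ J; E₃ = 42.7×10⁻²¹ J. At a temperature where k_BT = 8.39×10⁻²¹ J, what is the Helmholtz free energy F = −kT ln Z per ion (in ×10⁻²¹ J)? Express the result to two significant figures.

2.7 ×10⁻²¹ J

Eᵢ/kT = 0.4911, 2.372, 4.291, 5.089.
Z = Σ e^(−Eᵢ/kT) = e^(−0.4911) + e^(−2.372) + e^(−4.291) + e^(−5.089) = 0.6120 + 0.09329 + 0.01369 + 0.006164 = 0.7251.
F = −kT ln Z = −8.39 × ln(0.7251) = −8.39 × -0.3214 = 2.7 ×10⁻²¹ J.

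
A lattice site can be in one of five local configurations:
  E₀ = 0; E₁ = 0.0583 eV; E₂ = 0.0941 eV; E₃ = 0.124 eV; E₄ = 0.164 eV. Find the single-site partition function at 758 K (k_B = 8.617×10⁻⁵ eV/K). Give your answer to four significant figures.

k_BT = 8.617×10⁻⁵ × 758 K = 0.0653169 eV.
Eᵢ/kT = 0, 0.892571, 1.44067, 1.89844, 2.51084.
Z = Σ e^(−Eᵢ/kT) = e^(−0) + e^(−0.892571) + e^(−1.44067) + e^(−1.89844) + e^(−2.51084) = 1.00000 + 0.409601 + 0.236769 + 0.149802 + 0.0812000 = 1.87737.

Z = 1.877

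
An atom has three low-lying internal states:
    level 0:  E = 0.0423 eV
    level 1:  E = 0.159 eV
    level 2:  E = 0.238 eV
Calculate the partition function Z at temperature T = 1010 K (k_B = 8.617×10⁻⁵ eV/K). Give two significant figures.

k_BT = 8.617×10⁻⁵ × 1010 K = 0.08703 eV.
Eᵢ/kT = 0.4860, 1.827, 2.735.
Z = Σ e^(−Eᵢ/kT) = e^(−0.4860) + e^(−1.827) + e^(−2.735) = 0.6151 + 0.1609 + 0.06489 = 0.8409.

Z = 0.84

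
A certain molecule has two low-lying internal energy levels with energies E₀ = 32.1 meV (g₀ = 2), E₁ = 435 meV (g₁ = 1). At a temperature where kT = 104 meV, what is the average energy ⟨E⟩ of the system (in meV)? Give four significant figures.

36.24 meV

Eᵢ/kT = 0.308654, 4.18269.
Z = Σ gᵢe^(−Eᵢ/kT) = 2·e^(−0.308654) + 1·e^(−4.18269) = 1.46887 + 0.0152574 = 1.48413.
⟨E⟩ = Σ Eᵢ gᵢe^(−Eᵢ/kT) / Z = (32.1·1.46887 + 435·0.0152574) / 1.48413 = 36.24 meV.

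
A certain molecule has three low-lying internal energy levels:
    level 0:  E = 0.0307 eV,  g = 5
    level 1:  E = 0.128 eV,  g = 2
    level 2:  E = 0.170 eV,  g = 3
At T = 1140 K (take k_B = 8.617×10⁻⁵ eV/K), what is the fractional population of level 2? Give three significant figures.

k_BT = 8.617×10⁻⁵ × 1140 K = 0.098234 eV.
Eᵢ/kT = 0.31252, 1.3030, 1.7306.
Z = Σ gᵢe^(−Eᵢ/kT) = 5·e^(−0.31252) + 2·e^(−1.3030) + 3·e^(−1.7306) = 3.6580 + 0.54343 + 0.53153 = 4.7330.
P₂ = g₂ e^(−E₂/kT) / Z = 0.53153/4.7330 = 0.112.

0.112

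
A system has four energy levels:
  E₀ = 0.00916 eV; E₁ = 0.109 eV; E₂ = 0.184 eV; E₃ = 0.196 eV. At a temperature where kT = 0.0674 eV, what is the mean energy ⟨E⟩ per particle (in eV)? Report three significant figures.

Eᵢ/kT = 0.13591, 1.6172, 2.7300, 2.9080.
Z = Σ e^(−Eᵢ/kT) = e^(−0.13591) + e^(−1.6172) + e^(−2.7300) + e^(−2.9080) = 0.87292 + 0.19845 + 0.065219 + 0.054585 = 1.1912.
⟨E⟩ = Σ Eᵢ e^(−Eᵢ/kT) / Z = (0.00916·0.87292 + 0.109·0.19845 + 0.184·0.065219 + 0.196·0.054585) / 1.1912 = 0.0439 eV.

0.0439 eV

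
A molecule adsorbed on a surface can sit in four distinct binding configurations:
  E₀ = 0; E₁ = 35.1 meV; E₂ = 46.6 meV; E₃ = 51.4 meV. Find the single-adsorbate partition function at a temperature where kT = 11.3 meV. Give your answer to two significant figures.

Eᵢ/kT = 0, 3.106, 4.124, 4.549.
Z = Σ e^(−Eᵢ/kT) = e^(−0) + e^(−3.106) + e^(−4.124) + e^(−4.549) = 1.000 + 0.04478 + 0.01618 + 0.01058 = 1.072.

Z = 1.1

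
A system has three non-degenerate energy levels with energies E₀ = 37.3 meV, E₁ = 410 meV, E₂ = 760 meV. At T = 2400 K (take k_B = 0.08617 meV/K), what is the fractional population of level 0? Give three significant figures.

k_BT = 0.08617 × 2400 K = 206.81 meV.
Eᵢ/kT = 0.18036, 1.9825, 3.6749.
Z = Σ e^(−Eᵢ/kT) = e^(−0.18036) + e^(−1.9825) + e^(−3.6749) = 0.83497 + 0.13772 + 0.025352 = 0.99804.
P₀ = e^(−E₀/kT) / Z = 0.83497/0.99804 = 0.837.

0.837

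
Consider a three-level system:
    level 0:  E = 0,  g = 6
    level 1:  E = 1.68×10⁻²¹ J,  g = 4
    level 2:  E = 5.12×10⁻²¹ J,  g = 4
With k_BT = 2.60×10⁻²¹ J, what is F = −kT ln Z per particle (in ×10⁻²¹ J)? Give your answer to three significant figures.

-5.61 ×10⁻²¹ J

Eᵢ/kT = 0, 0.64615, 1.9692.
Z = Σ gᵢe^(−Eᵢ/kT) = 6·e^(−0) + 4·e^(−0.64615) + 4·e^(−1.9692) = 6.0000 + 2.0962 + 0.55827 = 8.6545.
F = −kT ln Z = −2.60 × ln(8.6545) = −2.60 × 2.1581 = -5.61 ×10⁻²¹ J.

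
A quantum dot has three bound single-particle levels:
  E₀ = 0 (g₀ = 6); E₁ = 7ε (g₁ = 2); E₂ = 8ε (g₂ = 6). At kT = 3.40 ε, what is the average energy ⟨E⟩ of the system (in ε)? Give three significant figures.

Eᵢ/kT = 0, 2.0588, 2.3529.
Z = Σ gᵢe^(−Eᵢ/kT) = 6·e^(−0) + 2·e^(−2.0588) + 6·e^(−2.3529) = 6.0000 + 0.25521 + 0.57056 = 6.8258.
⟨E⟩ = Σ Eᵢ gᵢe^(−Eᵢ/kT) / Z = (0·6.0000 + 7·0.25521 + 8·0.57056) / 6.8258 = 0.930 ε.

0.930 ε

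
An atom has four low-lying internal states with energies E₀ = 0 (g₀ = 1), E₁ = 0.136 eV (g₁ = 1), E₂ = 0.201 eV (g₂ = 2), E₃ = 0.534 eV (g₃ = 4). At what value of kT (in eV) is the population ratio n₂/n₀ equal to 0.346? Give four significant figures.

n₂/n₀ = (g₂/g₀) exp[−(E₂−E₀)/kT] = 0.346.
⇒ (E₂−E₀)/kT = ln((2/1)/0.346) = ln(5.78035) = 1.75446.
kT = 0.201 eV / 1.75446 = 0.1146 eV.

0.1146 eV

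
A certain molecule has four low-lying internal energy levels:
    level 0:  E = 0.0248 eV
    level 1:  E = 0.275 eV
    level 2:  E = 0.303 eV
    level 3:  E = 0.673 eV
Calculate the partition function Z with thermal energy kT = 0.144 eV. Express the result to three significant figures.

Eᵢ/kT = 0.17222, 1.9097, 2.1042, 4.6736.
Z = Σ e^(−Eᵢ/kT) = e^(−0.17222) + e^(−1.9097) + e^(−2.1042) + e^(−4.6736) = 0.84179 + 0.14812 + 0.12194 + 0.0093386 = 1.1212.

Z = 1.12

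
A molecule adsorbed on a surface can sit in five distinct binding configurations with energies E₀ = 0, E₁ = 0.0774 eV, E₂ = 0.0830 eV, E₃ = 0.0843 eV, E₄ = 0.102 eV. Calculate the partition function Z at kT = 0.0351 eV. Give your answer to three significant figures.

Eᵢ/kT = 0, 2.2051, 2.3647, 2.4017, 2.9060.
Z = Σ e^(−Eᵢ/kT) = e^(−0) + e^(−2.2051) + e^(−2.3647) + e^(−2.4017) + e^(−2.9060) = 1.0000 + 0.11024 + 0.093977 + 0.090564 + 0.054694 = 1.3495.

Z = 1.35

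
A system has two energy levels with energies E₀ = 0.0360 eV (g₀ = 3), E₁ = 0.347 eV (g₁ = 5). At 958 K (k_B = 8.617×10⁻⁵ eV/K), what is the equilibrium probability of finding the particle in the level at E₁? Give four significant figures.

0.03709

k_BT = 8.617×10⁻⁵ × 958 K = 0.0825509 eV.
Eᵢ/kT = 0.436095, 4.20347.
Z = Σ gᵢe^(−Eᵢ/kT) = 3·e^(−0.436095) + 5·e^(−4.20347) = 1.93967 + 0.0747182 = 2.01439.
P₁ = g₁ e^(−E₁/kT) / Z = 0.0747182/2.01439 = 0.03709.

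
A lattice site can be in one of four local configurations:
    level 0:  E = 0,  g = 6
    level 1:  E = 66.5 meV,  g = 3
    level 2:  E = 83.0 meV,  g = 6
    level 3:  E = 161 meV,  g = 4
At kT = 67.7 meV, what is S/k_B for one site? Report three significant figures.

2.67

Eᵢ/kT = 0, 0.98227, 1.2260, 2.3781.
Z = Σ gᵢe^(−Eᵢ/kT) = 6·e^(−0) + 3·e^(−0.98227) + 6·e^(−1.2260) + 4·e^(−2.3781) = 6.0000 + 1.1234 + 1.7608 + 0.37091 = 9.2551.
⟨E⟩ = Σ EᵢPᵢ = 30.315 meV.
S/k_B = ln Z + ⟨E⟩/kT = ln(9.2551) + 30.315/67.7 = 2.2252 + 0.44778 = 2.67.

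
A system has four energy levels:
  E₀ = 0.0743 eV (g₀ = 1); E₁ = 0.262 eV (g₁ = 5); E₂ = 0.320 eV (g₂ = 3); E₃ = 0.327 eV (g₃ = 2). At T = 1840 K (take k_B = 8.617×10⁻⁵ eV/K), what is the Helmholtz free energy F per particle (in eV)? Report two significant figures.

k_BT = 8.617×10⁻⁵ × 1840 K = 0.1586 eV.
Eᵢ/kT = 0.4685, 1.652, 2.018, 2.062.
Z = Σ gᵢe^(−Eᵢ/kT) = 1·e^(−0.4685) + 5·e^(−1.652) + 3·e^(−2.018) + 2·e^(−2.062) = 0.6259 + 0.9583 + 0.3988 + 0.2544 = 2.237.
F = −kT ln Z = −0.1586 × ln(2.237) = −0.1586 × 0.8051 = -0.13 eV.

-0.13 eV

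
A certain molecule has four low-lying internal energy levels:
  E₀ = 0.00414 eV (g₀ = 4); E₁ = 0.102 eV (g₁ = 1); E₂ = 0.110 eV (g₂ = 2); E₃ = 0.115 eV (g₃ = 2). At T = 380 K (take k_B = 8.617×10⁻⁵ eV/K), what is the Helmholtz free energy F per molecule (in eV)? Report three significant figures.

-0.0428 eV

k_BT = 8.617×10⁻⁵ × 380 K = 0.032745 eV.
Eᵢ/kT = 0.12643, 3.1150, 3.3593, 3.5120.
Z = Σ gᵢe^(−Eᵢ/kT) = 4·e^(−0.12643) + 1·e^(−3.1150) + 2·e^(−3.3593) + 2·e^(−3.5120) = 3.5249 + 0.044379 + 0.069519 + 0.059674 = 3.6985.
F = −kT ln Z = −0.032745 × ln(3.6985) = −0.032745 × 1.3079 = -0.0428 eV.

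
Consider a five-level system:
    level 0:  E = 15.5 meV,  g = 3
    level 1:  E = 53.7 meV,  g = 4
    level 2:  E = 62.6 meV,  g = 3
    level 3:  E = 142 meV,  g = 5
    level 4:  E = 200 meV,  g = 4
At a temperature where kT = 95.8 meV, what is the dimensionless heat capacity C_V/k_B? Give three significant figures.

0.303

Eᵢ/kT = 0.16180, 0.56054, 0.65344, 1.4823, 2.0877.
Z = Σ gᵢe^(−Eᵢ/kT) = 3·e^(−0.16180) + 4·e^(−0.56054) + 3·e^(−0.65344) + 5·e^(−1.4823) + 4·e^(−2.0877) = 2.5518 + 2.2836 + 1.5608 + 1.1356 + 0.49589 = 8.0277.
⟨E⟩ = 64.816 meV, ⟨E²⟩ = 6981.9 meV².
C_V/k_B = (⟨E²⟩ − ⟨E⟩²)/(kT)² = (6981.9 − 4201.1)/9177.6 = 0.303.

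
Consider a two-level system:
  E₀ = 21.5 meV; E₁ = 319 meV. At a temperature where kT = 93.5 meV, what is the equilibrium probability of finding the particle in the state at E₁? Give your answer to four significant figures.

Eᵢ/kT = 0.229947, 3.41176.
Z = Σ e^(−Eᵢ/kT) = e^(−0.229947) + e^(−3.41176) = 0.794576 + 0.0329831 = 0.827559.
P₁ = e^(−E₁/kT) / Z = 0.0329831/0.827559 = 0.03986.

0.03986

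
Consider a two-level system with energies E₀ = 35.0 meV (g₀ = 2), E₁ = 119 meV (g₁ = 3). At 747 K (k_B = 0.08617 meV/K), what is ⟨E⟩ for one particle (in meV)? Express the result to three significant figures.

k_BT = 0.08617 × 747 K = 64.369 meV.
Eᵢ/kT = 0.54374, 1.8487.
Z = Σ gᵢe^(−Eᵢ/kT) = 2·e^(−0.54374) + 3·e^(−1.8487) = 1.1611 + 0.47233 = 1.6334.
⟨E⟩ = Σ Eᵢ gᵢe^(−Eᵢ/kT) / Z = (35.0·1.1611 + 119·0.47233) / 1.6334 = 59.3 meV.

59.3 meV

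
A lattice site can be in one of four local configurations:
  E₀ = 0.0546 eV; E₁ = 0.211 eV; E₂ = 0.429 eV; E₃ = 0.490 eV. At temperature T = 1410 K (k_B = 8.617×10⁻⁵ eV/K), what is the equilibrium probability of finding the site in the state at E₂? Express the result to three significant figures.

k_BT = 8.617×10⁻⁵ × 1410 K = 0.12150 eV.
Eᵢ/kT = 0.44938, 1.7366, 3.5309, 4.0329.
Z = Σ e^(−Eᵢ/kT) = e^(−0.44938) + e^(−1.7366) + e^(−3.5309) + e^(−4.0329) = 0.63802 + 0.17612 + 0.029279 + 0.017723 = 0.86114.
P₂ = e^(−E₂/kT) / Z = 0.029279/0.86114 = 0.0340.

0.0340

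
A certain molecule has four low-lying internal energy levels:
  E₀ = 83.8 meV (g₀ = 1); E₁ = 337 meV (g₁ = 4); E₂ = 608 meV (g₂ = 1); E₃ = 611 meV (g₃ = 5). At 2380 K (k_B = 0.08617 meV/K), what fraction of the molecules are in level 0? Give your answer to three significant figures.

0.381

k_BT = 0.08617 × 2380 K = 205.08 meV.
Eᵢ/kT = 0.40862, 1.6433, 2.9647, 2.9793.
Z = Σ gᵢe^(−Eᵢ/kT) = 1·e^(−0.40862) + 4·e^(−1.6433) + 1·e^(−2.9647) + 5·e^(−2.9793) = 0.66457 + 0.77336 + 0.051576 + 0.25414 = 1.7436.
P₀ = g₀ e^(−E₀/kT) / Z = 0.66457/1.7436 = 0.381.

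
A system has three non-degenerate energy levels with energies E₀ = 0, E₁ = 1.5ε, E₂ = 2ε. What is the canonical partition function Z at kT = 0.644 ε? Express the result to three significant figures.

Eᵢ/kT = 0, 2.3292, 3.1056.
Z = Σ e^(−Eᵢ/kT) = e^(−0) + e^(−2.3292) + e^(−3.1056) = 1.0000 + 0.097374 + 0.044798 = 1.1422.

Z = 1.14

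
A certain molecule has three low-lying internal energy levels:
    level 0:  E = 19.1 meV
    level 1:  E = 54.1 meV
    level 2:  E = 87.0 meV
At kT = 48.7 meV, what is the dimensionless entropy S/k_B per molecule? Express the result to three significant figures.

0.952

Eᵢ/kT = 0.39220, 1.1109, 1.7864.
Z = Σ e^(−Eᵢ/kT) = e^(−0.39220) + e^(−1.1109) + e^(−1.7864) = 0.67557 + 0.32926 + 0.16756 = 1.1724.
⟨E⟩ = Σ EᵢPᵢ = 38.634 meV.
S/k_B = ln Z + ⟨E⟩/kT = ln(1.1724) + 38.634/48.7 = 0.15905 + 0.79331 = 0.952.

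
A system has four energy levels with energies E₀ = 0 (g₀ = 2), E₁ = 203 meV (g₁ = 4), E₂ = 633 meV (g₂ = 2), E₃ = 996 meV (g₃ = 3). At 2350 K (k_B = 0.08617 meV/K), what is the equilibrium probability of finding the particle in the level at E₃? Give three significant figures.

0.00613

k_BT = 0.08617 × 2350 K = 202.50 meV.
Eᵢ/kT = 0, 1.0025, 3.1259, 4.9185.
Z = Σ gᵢe^(−Eᵢ/kT) = 2·e^(−0) + 4·e^(−1.0025) + 2·e^(−3.1259) + 3·e^(−4.9185) = 2.0000 + 1.4678 + 0.087795 + 0.021930 = 3.5775.
P₃ = g₃ e^(−E₃/kT) / Z = 0.021930/3.5775 = 0.00613.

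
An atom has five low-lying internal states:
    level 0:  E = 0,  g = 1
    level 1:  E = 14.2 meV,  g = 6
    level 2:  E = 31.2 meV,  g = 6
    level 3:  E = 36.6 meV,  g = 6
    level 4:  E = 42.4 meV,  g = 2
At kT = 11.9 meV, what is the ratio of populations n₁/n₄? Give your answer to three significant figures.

n₁/n₄ = (g₁/g₄) exp[−(E₁−E₄)/kT] = (6/2) × exp(−(-28.2 meV)/(11.9 meV)) = (6/2) × exp(2.3697) = 32.1.

32.1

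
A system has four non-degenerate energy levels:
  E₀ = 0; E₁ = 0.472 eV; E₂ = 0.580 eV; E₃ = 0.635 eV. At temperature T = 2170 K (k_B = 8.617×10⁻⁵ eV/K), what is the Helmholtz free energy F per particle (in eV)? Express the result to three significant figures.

-0.0275 eV

k_BT = 8.617×10⁻⁵ × 2170 K = 0.18699 eV.
Eᵢ/kT = 0, 2.5242, 3.1018, 3.3959.
Z = Σ e^(−Eᵢ/kT) = e^(−0) + e^(−2.5242) + e^(−3.1018) + e^(−3.3959) = 1.0000 + 0.080122 + 0.044968 + 0.033510 = 1.1586.
F = −kT ln Z = −0.18699 × ln(1.1586) = −0.18699 × 0.14721 = -0.0275 eV.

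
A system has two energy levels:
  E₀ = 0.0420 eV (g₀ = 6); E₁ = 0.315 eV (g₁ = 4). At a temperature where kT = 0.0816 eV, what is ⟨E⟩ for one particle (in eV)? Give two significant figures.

Eᵢ/kT = 0.5147, 3.860.
Z = Σ gᵢe^(−Eᵢ/kT) = 6·e^(−0.5147) + 4·e^(−3.860) = 3.586 + 0.08427 = 3.670.
⟨E⟩ = Σ Eᵢ gᵢe^(−Eᵢ/kT) / Z = (0.0420·3.586 + 0.315·0.08427) / 3.670 = 0.048 eV.

0.048 eV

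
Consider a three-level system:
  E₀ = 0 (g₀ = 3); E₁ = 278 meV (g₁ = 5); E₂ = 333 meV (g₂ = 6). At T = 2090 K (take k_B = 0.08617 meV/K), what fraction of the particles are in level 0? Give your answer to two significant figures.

0.60

k_BT = 0.08617 × 2090 K = 180.1 meV.
Eᵢ/kT = 0, 1.544, 1.849.
Z = Σ gᵢe^(−Eᵢ/kT) = 3·e^(−0) + 5·e^(−1.544) + 6·e^(−1.849) = 3.000 + 1.068 + 0.9444 = 5.012.
P₀ = g₀ e^(−E₀/kT) / Z = 3.000/5.012 = 0.60.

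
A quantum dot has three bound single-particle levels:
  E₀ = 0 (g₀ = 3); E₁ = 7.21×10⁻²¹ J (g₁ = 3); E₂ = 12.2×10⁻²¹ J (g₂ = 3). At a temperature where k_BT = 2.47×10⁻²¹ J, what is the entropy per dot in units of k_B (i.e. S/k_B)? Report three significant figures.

1.34

Eᵢ/kT = 0, 2.9190, 4.9393.
Z = Σ gᵢe^(−Eᵢ/kT) = 3·e^(−0) + 3·e^(−2.9190) + 3·e^(−4.9393) = 3.0000 + 0.16196 + 0.021479 = 3.1834.
⟨E⟩ = Σ EᵢPᵢ = 0.44913 ×10⁻²¹ J.
S/k_B = ln Z + ⟨E⟩/kT = ln(3.1834) + 0.44913/2.47 = 1.1579 + 0.18183 = 1.34.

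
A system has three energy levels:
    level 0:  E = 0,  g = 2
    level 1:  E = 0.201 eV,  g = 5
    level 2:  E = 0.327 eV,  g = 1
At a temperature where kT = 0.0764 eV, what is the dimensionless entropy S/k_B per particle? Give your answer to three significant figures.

Eᵢ/kT = 0, 2.6309, 4.2801.
Z = Σ gᵢe^(−Eᵢ/kT) = 2·e^(−0) + 5·e^(−2.6309) + 1·e^(−4.2801) = 2.0000 + 0.36007 + 0.013841 = 2.3739.
⟨E⟩ = Σ EᵢPᵢ = 0.032394 eV.
S/k_B = ln Z + ⟨E⟩/kT = ln(2.3739) + 0.032394/0.0764 = 0.86453 + 0.42401 = 1.29.

1.29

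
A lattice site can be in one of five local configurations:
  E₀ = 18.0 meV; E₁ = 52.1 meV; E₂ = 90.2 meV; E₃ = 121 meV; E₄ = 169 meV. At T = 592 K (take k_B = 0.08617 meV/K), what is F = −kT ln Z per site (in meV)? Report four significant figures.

-15.80 meV

k_BT = 0.08617 × 592 K = 51.0126 meV.
Eᵢ/kT = 0.352854, 1.02132, 1.76819, 2.37196, 3.31291.
Z = Σ e^(−Eᵢ/kT) = e^(−0.352854) + e^(−1.02132) + e^(−1.76819) + e^(−2.37196) + e^(−3.31291) = 0.702680 + 0.360119 + 0.170642 + 0.0932977 + 0.0364101 = 1.36315.
F = −kT ln Z = −51.0126 × ln(1.36315) = −51.0126 × 0.309798 = -15.80 meV.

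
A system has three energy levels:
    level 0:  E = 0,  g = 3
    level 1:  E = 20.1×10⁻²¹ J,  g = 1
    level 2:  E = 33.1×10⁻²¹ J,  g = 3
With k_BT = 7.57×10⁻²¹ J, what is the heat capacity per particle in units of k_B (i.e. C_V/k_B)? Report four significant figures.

0.3795

Eᵢ/kT = 0, 2.65522, 4.37252.
Z = Σ gᵢe^(−Eᵢ/kT) = 3·e^(−0) + 1·e^(−2.65522) + 3·e^(−4.37252) = 3.00000 + 0.0702834 + 0.0378582 = 3.10814.
⟨E⟩ = 0.857684, ⟨E²⟩ = 22.4807.
C_V/k_B = (⟨E²⟩ − ⟨E⟩²)/(kT)² = (22.4807 − 0.735622)/57.3049 = 0.3795.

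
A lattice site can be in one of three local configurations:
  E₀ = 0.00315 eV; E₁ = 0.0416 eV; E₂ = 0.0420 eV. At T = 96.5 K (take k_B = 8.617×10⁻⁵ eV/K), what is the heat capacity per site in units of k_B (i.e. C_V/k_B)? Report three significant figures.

0.399

k_BT = 8.617×10⁻⁵ × 96.5 K = 0.0083154 eV.
Eᵢ/kT = 0.37882, 5.0028, 5.0509.
Z = Σ e^(−Eᵢ/kT) = e^(−0.37882) + e^(−5.0028) + e^(−5.0509) = 0.68467 + 0.0067191 + 0.0064036 = 0.69779.
⟨E⟩ = 0.0038768 eV, ⟨E²⟩ = 0.000042588 eV².
C_V/k_B = (⟨E²⟩ − ⟨E⟩²)/(kT)² = (0.000042588 − 0.000015030)/0.000069146 = 0.399.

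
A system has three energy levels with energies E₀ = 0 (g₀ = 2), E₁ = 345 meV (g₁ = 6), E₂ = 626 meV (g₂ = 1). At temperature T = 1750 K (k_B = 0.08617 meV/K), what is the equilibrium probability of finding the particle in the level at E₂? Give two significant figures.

k_BT = 0.08617 × 1750 K = 150.8 meV.
Eᵢ/kT = 0, 2.288, 4.151.
Z = Σ gᵢe^(−Eᵢ/kT) = 2·e^(−0) + 6·e^(−2.288) + 1·e^(−4.151) = 2.000 + 0.6088 + 0.01575 = 2.625.
P₂ = g₂ e^(−E₂/kT) / Z = 0.01575/2.625 = 0.0060.

0.0060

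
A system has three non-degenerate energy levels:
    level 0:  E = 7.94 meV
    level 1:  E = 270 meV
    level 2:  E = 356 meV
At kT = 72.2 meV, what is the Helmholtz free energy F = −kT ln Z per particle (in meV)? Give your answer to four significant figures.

Eᵢ/kT = 0.109972, 3.73961, 4.93075.
Z = Σ e^(−Eᵢ/kT) = e^(−0.109972) + e^(−3.73961) + e^(−4.93075) = 0.895859 + 0.0237634 + 0.00722109 = 0.926843.
F = −kT ln Z = −72.2 × ln(0.926843) = −72.2 × -0.0759711 = 5.485 meV.

5.485 meV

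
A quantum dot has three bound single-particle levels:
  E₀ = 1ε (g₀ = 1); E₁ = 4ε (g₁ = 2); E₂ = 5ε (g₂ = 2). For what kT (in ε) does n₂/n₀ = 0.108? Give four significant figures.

n₂/n₀ = (g₂/g₀) exp[−(E₂−E₀)/kT] = 0.108.
⇒ (E₂−E₀)/kT = ln((2/1)/0.108) = ln(18.5185) = 2.91877.
kT = 4ε / 2.91877 = 1.370 ε.

1.370 ε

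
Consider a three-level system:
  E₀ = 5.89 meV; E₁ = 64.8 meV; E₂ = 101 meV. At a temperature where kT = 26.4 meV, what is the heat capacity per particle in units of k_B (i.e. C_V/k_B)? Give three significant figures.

0.694

Eᵢ/kT = 0.22311, 2.4545, 3.8258.
Z = Σ e^(−Eᵢ/kT) = e^(−0.22311) + e^(−2.4545) + e^(−3.8258) = 0.80003 + 0.085906 + 0.021801 = 0.90774.
⟨E⟩ = 13.749 meV, ⟨E²⟩ = 672.96 meV².
C_V/k_B = (⟨E²⟩ − ⟨E⟩²)/(kT)² = (672.96 − 189.04)/696.96 = 0.694.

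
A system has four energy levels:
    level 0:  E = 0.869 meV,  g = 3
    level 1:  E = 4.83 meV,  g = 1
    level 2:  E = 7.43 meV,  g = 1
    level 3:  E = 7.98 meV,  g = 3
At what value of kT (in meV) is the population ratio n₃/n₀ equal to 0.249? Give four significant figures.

n₃/n₀ = (g₃/g₀) exp[−(E₃−E₀)/kT] = 0.249.
⇒ (E₃−E₀)/kT = ln((3/3)/0.249) = ln(4.01606) = 1.39030.
kT = 7.111 meV / 1.39030 = 5.115 meV.

5.115 meV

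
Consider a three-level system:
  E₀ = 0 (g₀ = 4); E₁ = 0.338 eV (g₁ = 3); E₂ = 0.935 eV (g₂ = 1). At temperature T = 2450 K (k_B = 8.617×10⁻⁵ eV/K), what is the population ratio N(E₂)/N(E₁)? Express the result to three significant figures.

0.0197

k_BT = 8.617×10⁻⁵ × 2450 K = 0.21112 eV.
n₂/n₁ = (g₂/g₁) exp[−(E₂−E₁)/kT] = (1/3) × exp(−(0.597 eV)/(0.21112 eV)) = (1/3) × exp(-2.8278) = 0.0197.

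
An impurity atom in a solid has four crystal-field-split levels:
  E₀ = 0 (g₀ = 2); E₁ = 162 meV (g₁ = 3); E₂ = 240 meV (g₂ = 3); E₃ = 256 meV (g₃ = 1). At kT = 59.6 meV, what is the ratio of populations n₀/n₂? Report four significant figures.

n₀/n₂ = (g₀/g₂) exp[−(E₀−E₂)/kT] = (2/3) × exp(−(-240 meV)/(59.6 meV)) = (2/3) × exp(4.02685) = 37.39.

37.39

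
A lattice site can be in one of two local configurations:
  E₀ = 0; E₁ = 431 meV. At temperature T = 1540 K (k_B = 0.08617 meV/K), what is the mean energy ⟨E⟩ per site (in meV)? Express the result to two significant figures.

k_BT = 0.08617 × 1540 K = 132.7 meV.
Eᵢ/kT = 0, 3.248.
Z = Σ e^(−Eᵢ/kT) = e^(−0) + e^(−3.248) = 1.000 + 0.03885 = 1.039.
⟨E⟩ = Σ Eᵢ e^(−Eᵢ/kT) / Z = (0·1.000 + 431·0.03885) / 1.039 = 16 meV.

16 meV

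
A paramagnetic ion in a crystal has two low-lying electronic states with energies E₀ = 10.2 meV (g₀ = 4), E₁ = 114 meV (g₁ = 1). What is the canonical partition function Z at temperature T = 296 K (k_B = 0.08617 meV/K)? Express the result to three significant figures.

Z = 2.69

k_BT = 0.08617 × 296 K = 25.506 meV.
Eᵢ/kT = 0.39991, 4.4695.
Z = Σ gᵢe^(−Eᵢ/kT) = 4·e^(−0.39991) + 1·e^(−4.4695) = 2.6815 + 0.011453 = 2.6930.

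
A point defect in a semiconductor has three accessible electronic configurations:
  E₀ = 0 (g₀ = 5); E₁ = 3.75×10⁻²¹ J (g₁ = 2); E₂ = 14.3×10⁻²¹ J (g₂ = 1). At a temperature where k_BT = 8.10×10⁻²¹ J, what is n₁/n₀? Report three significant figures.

n₁/n₀ = (g₁/g₀) exp[−(E₁−E₀)/kT] = (2/5) × exp(−(3.75 ×10⁻²¹ J)/(8.10 ×10⁻²¹ J)) = (2/5) × exp(-0.46296) = 0.252.

0.252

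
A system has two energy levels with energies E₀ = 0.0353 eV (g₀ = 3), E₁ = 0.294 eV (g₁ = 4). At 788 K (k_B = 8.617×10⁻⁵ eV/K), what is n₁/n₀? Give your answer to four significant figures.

k_BT = 8.617×10⁻⁵ × 788 K = 0.0679020 eV.
n₁/n₀ = (g₁/g₀) exp[−(E₁−E₀)/kT] = (4/3) × exp(−(0.2587 eV)/(0.0679020 eV)) = (4/3) × exp(-3.80990) = 0.02953.

0.02953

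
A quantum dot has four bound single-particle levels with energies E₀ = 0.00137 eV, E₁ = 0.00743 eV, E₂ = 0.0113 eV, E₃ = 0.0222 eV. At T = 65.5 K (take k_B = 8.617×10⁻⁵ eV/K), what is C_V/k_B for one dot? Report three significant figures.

0.578

k_BT = 8.617×10⁻⁵ × 65.5 K = 0.0056441 eV.
Eᵢ/kT = 0.24273, 1.3164, 2.0021, 3.9333.
Z = Σ e^(−Eᵢ/kT) = e^(−0.24273) + e^(−1.3164) + e^(−2.0021) + e^(−3.9333) = 0.78448 + 0.26810 + 0.13505 + 0.019579 = 1.2072.
⟨E⟩ = 0.0041645 eV, ⟨E²⟩ = 0.000035758 eV².
C_V/k_B = (⟨E²⟩ − ⟨E⟩²)/(kT)² = (0.000035758 − 0.000017343)/0.000031856 = 0.578.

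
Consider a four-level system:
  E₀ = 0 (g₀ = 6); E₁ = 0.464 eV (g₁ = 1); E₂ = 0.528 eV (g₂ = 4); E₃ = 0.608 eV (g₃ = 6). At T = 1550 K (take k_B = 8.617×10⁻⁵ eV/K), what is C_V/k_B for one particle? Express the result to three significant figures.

k_BT = 8.617×10⁻⁵ × 1550 K = 0.13356 eV.
Eᵢ/kT = 0, 3.4741, 3.9533, 4.5523.
Z = Σ gᵢe^(−Eᵢ/kT) = 6·e^(−0) + 1·e^(−3.4741) + 4·e^(−3.9533) + 6·e^(−4.5523) = 6.0000 + 0.030990 + 0.076765 + 0.063258 = 6.1710.
⟨E⟩ = 0.015131 eV, ⟨E²⟩ = 0.0083385 eV².
C_V/k_B = (⟨E²⟩ − ⟨E⟩²)/(kT)² = (0.0083385 − 0.00022895)/0.017838 = 0.455.

0.455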